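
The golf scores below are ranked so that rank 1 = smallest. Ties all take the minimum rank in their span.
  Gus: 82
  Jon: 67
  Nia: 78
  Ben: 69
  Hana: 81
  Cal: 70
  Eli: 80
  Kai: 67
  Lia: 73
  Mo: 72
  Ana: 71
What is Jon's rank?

1

Sorted (ascending): 67, 67, 69, 70, 71, 72, 73, 78, 80, 81, 82
The 2 values of 67 occupy positions 1–2 → each gets rank 1.
Jon has value 67 → rank 1.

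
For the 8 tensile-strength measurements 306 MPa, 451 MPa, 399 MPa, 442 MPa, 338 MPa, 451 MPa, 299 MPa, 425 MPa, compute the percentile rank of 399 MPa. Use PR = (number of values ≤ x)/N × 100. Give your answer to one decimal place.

50.0

N = 8.
Strictly below 399: 3. Equal to 399: 1.
PR = 4/8 × 100 = 50.0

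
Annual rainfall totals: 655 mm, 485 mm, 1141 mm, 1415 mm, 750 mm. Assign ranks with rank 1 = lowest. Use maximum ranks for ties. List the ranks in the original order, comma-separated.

Sorted (ascending): 485, 655, 750, 1141, 1415
No ties — each value takes its position as its rank.

2, 1, 4, 5, 3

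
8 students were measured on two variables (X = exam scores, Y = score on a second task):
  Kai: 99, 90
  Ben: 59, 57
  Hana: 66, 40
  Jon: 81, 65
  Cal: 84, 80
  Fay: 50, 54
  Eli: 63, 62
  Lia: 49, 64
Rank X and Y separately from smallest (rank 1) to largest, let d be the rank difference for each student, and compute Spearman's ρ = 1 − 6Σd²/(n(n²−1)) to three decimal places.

Ranks of variable 1: 8, 3, 5, 6, 7, 2, 4, 1
Ranks of variable 2: 8, 3, 1, 6, 7, 2, 4, 5
d = r₁ − r₂: 0, 0, 4, 0, 0, 0, 0, -4
d²: 0, 0, 16, 0, 0, 0, 0, 16; Σd² = 32
ρ = 1 − 6·32/(8·63) = 1 − 192/504 = 0.619

0.619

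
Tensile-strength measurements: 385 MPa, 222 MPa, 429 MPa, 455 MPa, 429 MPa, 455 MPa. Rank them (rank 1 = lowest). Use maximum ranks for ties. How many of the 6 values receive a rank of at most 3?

Sorted (ascending): 222, 385, 429, 429, 455, 455
The 2 values of 429 occupy positions 3–4 → each gets rank 4.
The 2 values of 455 occupy positions 5–6 → each gets rank 6.
Ranks ≤ 3: {1, 2} → 2 values.

2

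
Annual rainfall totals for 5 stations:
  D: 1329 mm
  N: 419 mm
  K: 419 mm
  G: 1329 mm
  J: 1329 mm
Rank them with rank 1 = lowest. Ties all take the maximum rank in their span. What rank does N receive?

2

Sorted (ascending): 419, 419, 1329, 1329, 1329
The 2 values of 419 occupy positions 1–2 → each gets rank 2.
The 3 values of 1329 occupy positions 3–5 → each gets rank 5.
N has value 419 mm → rank 2.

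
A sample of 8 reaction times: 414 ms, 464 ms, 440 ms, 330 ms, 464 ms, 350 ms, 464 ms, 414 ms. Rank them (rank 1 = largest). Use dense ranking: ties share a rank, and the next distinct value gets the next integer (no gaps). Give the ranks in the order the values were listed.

Sorted (descending): 464, 464, 464, 440, 414, 414, 350, 330
The 3 values of 464 share dense rank 1.
The 2 values of 414 share dense rank 3.
Remaining distinct values take the next consecutive integers.

3, 1, 2, 5, 1, 4, 1, 3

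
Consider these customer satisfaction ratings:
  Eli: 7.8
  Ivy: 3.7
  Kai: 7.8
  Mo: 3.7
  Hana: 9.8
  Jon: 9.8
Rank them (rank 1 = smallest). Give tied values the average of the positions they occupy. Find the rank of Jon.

Sorted (ascending): 3.7, 3.7, 7.8, 7.8, 9.8, 9.8
The 2 values of 3.7 occupy positions 1–2 → average rank (1+2)/2 = 1.5.
The 2 values of 7.8 occupy positions 3–4 → average rank (3+4)/2 = 3.5.
The 2 values of 9.8 occupy positions 5–6 → average rank (5+6)/2 = 5.5.
Jon has value 9.8 → rank 5.5.

5.5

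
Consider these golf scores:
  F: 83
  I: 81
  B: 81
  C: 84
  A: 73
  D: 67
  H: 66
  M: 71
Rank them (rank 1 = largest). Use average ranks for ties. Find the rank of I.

Sorted (descending): 84, 83, 81, 81, 73, 71, 67, 66
The 2 values of 81 occupy positions 3–4 → average rank (3+4)/2 = 3.5.
I has value 81 → rank 3.5.

3.5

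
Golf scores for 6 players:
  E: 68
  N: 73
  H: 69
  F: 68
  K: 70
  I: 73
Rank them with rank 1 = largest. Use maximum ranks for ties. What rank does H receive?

4

Sorted (descending): 73, 73, 70, 69, 68, 68
The 2 values of 73 occupy positions 1–2 → each gets rank 2.
The 2 values of 68 occupy positions 5–6 → each gets rank 6.
H has value 69 → rank 4.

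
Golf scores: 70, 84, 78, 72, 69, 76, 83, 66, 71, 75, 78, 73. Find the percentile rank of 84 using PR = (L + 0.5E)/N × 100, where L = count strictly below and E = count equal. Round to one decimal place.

95.8

N = 12.
Strictly below 84: 11. Equal to 84: 1.
PR = (11 + 0.5·1)/12 × 100 = 95.8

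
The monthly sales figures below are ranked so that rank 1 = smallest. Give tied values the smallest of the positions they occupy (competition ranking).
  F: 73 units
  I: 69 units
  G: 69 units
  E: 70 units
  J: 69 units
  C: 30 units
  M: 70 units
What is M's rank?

5

Sorted (ascending): 30, 69, 69, 69, 70, 70, 73
The 3 values of 69 occupy positions 2–4 → each gets rank 2.
The 2 values of 70 occupy positions 5–6 → each gets rank 5.
M has value 70 units → rank 5.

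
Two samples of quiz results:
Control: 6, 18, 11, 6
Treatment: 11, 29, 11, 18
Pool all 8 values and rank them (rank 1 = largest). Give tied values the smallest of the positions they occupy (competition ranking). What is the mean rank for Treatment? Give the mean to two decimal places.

Sorted (descending): 29, 18, 18, 11, 11, 11, 6, 6
The 2 values of 18 occupy positions 2–3 → each gets rank 2.
The 3 values of 11 occupy positions 4–6 → each gets rank 4.
The 2 values of 6 occupy positions 7–8 → each gets rank 7.
Treatment values → pooled ranks: 11→4, 29→1, 11→4, 18→2
Mean rank = (4 + 1 + 4 + 2) / 4 = 2.75

2.75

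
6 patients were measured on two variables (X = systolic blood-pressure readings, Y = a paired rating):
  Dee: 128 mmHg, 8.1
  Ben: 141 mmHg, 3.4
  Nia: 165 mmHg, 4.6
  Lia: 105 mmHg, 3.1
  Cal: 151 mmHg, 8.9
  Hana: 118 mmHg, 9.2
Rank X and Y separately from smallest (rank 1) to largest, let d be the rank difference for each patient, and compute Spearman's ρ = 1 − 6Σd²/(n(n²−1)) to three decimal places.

0.143

Ranks of variable 1: 3, 4, 6, 1, 5, 2
Ranks of variable 2: 4, 2, 3, 1, 5, 6
d = r₁ − r₂: -1, 2, 3, 0, 0, -4
d²: 1, 4, 9, 0, 0, 16; Σd² = 30
ρ = 1 − 6·30/(6·35) = 1 − 180/210 = 0.143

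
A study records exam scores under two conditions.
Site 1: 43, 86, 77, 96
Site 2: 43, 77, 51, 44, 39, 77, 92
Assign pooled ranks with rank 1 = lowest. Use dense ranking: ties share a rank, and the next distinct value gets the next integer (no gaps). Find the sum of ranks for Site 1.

21

Sorted (ascending): 39, 43, 43, 44, 51, 77, 77, 77, 86, 92, 96
The 2 values of 43 share dense rank 2.
The 3 values of 77 share dense rank 5.
Remaining distinct values take the next consecutive integers.
Site 1 values → pooled ranks: 43→2, 86→6, 77→5, 96→8
Rank sum = 2 + 6 + 5 + 8 = 21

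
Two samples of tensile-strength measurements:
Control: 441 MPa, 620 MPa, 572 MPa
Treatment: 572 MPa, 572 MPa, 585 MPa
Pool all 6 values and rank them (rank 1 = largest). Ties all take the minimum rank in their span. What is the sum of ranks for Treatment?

Sorted (descending): 620, 585, 572, 572, 572, 441
The 3 values of 572 occupy positions 3–5 → each gets rank 3.
Treatment values → pooled ranks: 572→3, 572→3, 585→2
Rank sum = 3 + 3 + 2 = 8

8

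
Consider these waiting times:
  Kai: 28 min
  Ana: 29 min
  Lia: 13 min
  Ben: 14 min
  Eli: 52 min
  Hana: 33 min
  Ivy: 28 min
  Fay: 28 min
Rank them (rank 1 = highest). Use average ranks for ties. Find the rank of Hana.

Sorted (descending): 52, 33, 29, 28, 28, 28, 14, 13
The 3 values of 28 occupy positions 4–6 → average rank 5.
Hana has value 33 min → rank 2.

2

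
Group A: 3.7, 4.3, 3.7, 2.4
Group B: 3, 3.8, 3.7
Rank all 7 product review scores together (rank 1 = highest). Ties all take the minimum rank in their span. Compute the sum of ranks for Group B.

11

Sorted (descending): 4.3, 3.8, 3.7, 3.7, 3.7, 3, 2.4
The 3 values of 3.7 occupy positions 3–5 → each gets rank 3.
Group B values → pooled ranks: 3→6, 3.8→2, 3.7→3
Rank sum = 6 + 2 + 3 = 11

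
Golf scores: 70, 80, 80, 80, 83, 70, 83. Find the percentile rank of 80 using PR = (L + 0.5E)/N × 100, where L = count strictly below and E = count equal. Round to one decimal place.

N = 7.
Strictly below 80: 2. Equal to 80: 3.
PR = (2 + 0.5·3)/7 × 100 = 50.0

50.0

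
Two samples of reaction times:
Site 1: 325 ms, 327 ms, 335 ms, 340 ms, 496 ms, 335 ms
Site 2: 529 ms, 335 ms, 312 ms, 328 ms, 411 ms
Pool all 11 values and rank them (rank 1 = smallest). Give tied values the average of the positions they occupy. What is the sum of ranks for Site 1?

35

Sorted (ascending): 312, 325, 327, 328, 335, 335, 335, 340, 411, 496, 529
The 3 values of 335 occupy positions 5–7 → average rank 6.
Site 1 values → pooled ranks: 325→2, 327→3, 335→6, 340→8, 496→10, 335→6
Rank sum = 2 + 3 + 6 + 8 + 10 + 6 = 35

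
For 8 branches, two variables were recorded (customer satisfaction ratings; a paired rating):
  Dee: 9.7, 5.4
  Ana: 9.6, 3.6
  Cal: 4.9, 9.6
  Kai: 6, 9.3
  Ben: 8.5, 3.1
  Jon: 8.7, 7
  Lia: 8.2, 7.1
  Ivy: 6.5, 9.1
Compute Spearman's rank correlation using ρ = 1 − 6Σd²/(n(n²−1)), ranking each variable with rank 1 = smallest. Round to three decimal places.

-0.833

Ranks of variable 1: 8, 7, 1, 2, 5, 6, 4, 3
Ranks of variable 2: 3, 2, 8, 7, 1, 4, 5, 6
d = r₁ − r₂: 5, 5, -7, -5, 4, 2, -1, -3
d²: 25, 25, 49, 25, 16, 4, 1, 9; Σd² = 154
ρ = 1 − 6·154/(8·63) = 1 − 924/504 = -0.833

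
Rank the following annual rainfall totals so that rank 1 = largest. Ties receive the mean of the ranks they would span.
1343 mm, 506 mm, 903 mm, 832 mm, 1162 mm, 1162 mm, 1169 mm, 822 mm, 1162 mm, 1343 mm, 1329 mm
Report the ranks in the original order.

1.5, 11, 8, 9, 6, 6, 4, 10, 6, 1.5, 3

Sorted (descending): 1343, 1343, 1329, 1169, 1162, 1162, 1162, 903, 832, 822, 506
The 2 values of 1343 occupy positions 1–2 → average rank (1+2)/2 = 1.5.
The 3 values of 1162 occupy positions 5–7 → average rank 6.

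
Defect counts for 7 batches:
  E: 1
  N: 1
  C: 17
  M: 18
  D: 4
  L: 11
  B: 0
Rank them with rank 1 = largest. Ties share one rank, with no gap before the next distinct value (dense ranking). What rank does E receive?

5

Sorted (descending): 18, 17, 11, 4, 1, 1, 0
The 2 values of 1 share dense rank 5.
Remaining distinct values take the next consecutive integers.
E has value 1 → rank 5.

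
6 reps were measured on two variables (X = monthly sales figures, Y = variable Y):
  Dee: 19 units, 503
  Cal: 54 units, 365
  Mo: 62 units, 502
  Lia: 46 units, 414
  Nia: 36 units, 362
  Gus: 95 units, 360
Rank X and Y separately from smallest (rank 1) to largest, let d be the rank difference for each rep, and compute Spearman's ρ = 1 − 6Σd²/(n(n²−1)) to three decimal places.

-0.486

Ranks of variable 1: 1, 4, 5, 3, 2, 6
Ranks of variable 2: 6, 3, 5, 4, 2, 1
d = r₁ − r₂: -5, 1, 0, -1, 0, 5
d²: 25, 1, 0, 1, 0, 25; Σd² = 52
ρ = 1 − 6·52/(6·35) = 1 − 312/210 = -0.486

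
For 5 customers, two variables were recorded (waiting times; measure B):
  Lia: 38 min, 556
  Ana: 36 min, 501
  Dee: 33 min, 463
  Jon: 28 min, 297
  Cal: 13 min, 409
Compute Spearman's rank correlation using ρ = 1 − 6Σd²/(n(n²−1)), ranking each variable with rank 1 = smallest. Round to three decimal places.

Ranks of variable 1: 5, 4, 3, 2, 1
Ranks of variable 2: 5, 4, 3, 1, 2
d = r₁ − r₂: 0, 0, 0, 1, -1
d²: 0, 0, 0, 1, 1; Σd² = 2
ρ = 1 − 6·2/(5·24) = 1 − 12/120 = 0.900

0.900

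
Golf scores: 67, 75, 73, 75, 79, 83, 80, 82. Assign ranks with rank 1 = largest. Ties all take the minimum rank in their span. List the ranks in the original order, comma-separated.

8, 5, 7, 5, 4, 1, 3, 2

Sorted (descending): 83, 82, 80, 79, 75, 75, 73, 67
The 2 values of 75 occupy positions 5–6 → each gets rank 5.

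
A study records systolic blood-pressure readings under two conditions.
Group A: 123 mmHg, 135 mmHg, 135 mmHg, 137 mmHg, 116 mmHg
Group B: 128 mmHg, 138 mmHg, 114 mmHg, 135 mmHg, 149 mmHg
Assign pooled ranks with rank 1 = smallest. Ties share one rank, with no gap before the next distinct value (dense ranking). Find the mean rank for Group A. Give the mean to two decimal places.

Sorted (ascending): 114, 116, 123, 128, 135, 135, 135, 137, 138, 149
The 3 values of 135 share dense rank 5.
Remaining distinct values take the next consecutive integers.
Group A values → pooled ranks: 123→3, 135→5, 135→5, 137→6, 116→2
Mean rank = (3 + 5 + 5 + 6 + 2) / 5 = 4.20

4.20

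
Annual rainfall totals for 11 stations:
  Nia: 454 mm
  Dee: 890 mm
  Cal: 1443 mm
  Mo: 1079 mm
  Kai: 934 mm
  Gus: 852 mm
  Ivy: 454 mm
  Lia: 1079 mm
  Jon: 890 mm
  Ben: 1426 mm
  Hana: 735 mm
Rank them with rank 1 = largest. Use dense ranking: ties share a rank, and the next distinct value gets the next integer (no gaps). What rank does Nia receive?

Sorted (descending): 1443, 1426, 1079, 1079, 934, 890, 890, 852, 735, 454, 454
The 2 values of 1079 share dense rank 3.
The 2 values of 890 share dense rank 5.
The 2 values of 454 share dense rank 8.
Remaining distinct values take the next consecutive integers.
Nia has value 454 mm → rank 8.

8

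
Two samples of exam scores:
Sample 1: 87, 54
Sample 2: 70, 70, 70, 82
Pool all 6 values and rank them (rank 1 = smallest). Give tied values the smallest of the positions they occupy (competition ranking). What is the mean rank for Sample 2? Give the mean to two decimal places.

2.75

Sorted (ascending): 54, 70, 70, 70, 82, 87
The 3 values of 70 occupy positions 2–4 → each gets rank 2.
Sample 2 values → pooled ranks: 70→2, 70→2, 70→2, 82→5
Mean rank = (2 + 2 + 2 + 5) / 4 = 2.75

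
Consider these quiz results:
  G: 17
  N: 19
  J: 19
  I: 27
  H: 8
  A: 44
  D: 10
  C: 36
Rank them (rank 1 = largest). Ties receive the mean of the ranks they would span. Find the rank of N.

Sorted (descending): 44, 36, 27, 19, 19, 17, 10, 8
The 2 values of 19 occupy positions 4–5 → average rank (4+5)/2 = 4.5.
N has value 19 → rank 4.5.

4.5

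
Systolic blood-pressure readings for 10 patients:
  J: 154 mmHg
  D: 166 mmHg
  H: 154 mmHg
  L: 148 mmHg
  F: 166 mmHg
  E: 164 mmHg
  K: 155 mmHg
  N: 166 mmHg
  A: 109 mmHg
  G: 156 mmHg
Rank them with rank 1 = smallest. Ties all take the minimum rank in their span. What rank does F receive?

Sorted (ascending): 109, 148, 154, 154, 155, 156, 164, 166, 166, 166
The 2 values of 154 occupy positions 3–4 → each gets rank 3.
The 3 values of 166 occupy positions 8–10 → each gets rank 8.
F has value 166 mmHg → rank 8.

8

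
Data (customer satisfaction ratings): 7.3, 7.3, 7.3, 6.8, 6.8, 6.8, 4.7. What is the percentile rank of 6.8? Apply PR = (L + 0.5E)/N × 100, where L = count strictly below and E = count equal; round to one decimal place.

N = 7.
Strictly below 6.8: 1. Equal to 6.8: 3.
PR = (1 + 0.5·3)/7 × 100 = 35.7

35.7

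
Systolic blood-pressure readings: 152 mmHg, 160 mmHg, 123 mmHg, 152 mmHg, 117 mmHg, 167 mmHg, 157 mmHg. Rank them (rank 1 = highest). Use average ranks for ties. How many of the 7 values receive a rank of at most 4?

Sorted (descending): 167, 160, 157, 152, 152, 123, 117
The 2 values of 152 occupy positions 4–5 → average rank (4+5)/2 = 4.5.
Ranks ≤ 4: {1, 2, 3} → 3 values.

3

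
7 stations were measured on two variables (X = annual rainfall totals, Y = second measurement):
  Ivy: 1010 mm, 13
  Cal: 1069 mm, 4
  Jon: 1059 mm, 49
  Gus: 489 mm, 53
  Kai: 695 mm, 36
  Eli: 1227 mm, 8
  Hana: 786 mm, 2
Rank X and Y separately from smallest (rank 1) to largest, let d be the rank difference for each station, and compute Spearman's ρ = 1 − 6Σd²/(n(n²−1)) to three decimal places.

-0.464

Ranks of variable 1: 4, 6, 5, 1, 2, 7, 3
Ranks of variable 2: 4, 2, 6, 7, 5, 3, 1
d = r₁ − r₂: 0, 4, -1, -6, -3, 4, 2
d²: 0, 16, 1, 36, 9, 16, 4; Σd² = 82
ρ = 1 − 6·82/(7·48) = 1 − 492/336 = -0.464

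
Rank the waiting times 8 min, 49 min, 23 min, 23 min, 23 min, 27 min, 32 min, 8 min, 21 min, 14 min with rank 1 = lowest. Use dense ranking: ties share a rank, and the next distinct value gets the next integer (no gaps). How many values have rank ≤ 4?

Sorted (ascending): 8, 8, 14, 21, 23, 23, 23, 27, 32, 49
The 2 values of 8 share dense rank 1.
The 3 values of 23 share dense rank 4.
Remaining distinct values take the next consecutive integers.
Ranks ≤ 4: {1, 1, 2, 3, 4, 4, 4} → 7 values.

7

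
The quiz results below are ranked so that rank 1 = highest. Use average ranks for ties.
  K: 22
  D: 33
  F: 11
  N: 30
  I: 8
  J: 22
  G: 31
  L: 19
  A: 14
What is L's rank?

Sorted (descending): 33, 31, 30, 22, 22, 19, 14, 11, 8
The 2 values of 22 occupy positions 4–5 → average rank (4+5)/2 = 4.5.
L has value 19 → rank 6.

6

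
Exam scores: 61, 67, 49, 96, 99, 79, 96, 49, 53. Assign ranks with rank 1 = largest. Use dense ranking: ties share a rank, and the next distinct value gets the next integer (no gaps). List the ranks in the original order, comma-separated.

5, 4, 7, 2, 1, 3, 2, 7, 6

Sorted (descending): 99, 96, 96, 79, 67, 61, 53, 49, 49
The 2 values of 96 share dense rank 2.
The 2 values of 49 share dense rank 7.
Remaining distinct values take the next consecutive integers.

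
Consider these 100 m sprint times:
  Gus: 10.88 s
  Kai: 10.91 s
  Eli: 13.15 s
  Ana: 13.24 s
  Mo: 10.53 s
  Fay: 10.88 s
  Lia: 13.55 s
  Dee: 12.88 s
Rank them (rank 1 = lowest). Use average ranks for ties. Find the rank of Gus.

2.5

Sorted (ascending): 10.53, 10.88, 10.88, 10.91, 12.88, 13.15, 13.24, 13.55
The 2 values of 10.88 occupy positions 2–3 → average rank (2+3)/2 = 2.5.
Gus has value 10.88 s → rank 2.5.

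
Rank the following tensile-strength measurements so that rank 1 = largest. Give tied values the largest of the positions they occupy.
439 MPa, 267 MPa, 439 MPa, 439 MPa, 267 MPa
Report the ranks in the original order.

3, 5, 3, 3, 5

Sorted (descending): 439, 439, 439, 267, 267
The 3 values of 439 occupy positions 1–3 → each gets rank 3.
The 2 values of 267 occupy positions 4–5 → each gets rank 5.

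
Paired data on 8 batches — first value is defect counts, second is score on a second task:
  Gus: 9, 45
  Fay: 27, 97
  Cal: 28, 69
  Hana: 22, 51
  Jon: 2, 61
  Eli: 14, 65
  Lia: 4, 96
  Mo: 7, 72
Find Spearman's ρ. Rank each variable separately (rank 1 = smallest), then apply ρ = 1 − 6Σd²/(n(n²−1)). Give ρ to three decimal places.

0.119

Ranks of variable 1: 4, 7, 8, 6, 1, 5, 2, 3
Ranks of variable 2: 1, 8, 5, 2, 3, 4, 7, 6
d = r₁ − r₂: 3, -1, 3, 4, -2, 1, -5, -3
d²: 9, 1, 9, 16, 4, 1, 25, 9; Σd² = 74
ρ = 1 − 6·74/(8·63) = 1 − 444/504 = 0.119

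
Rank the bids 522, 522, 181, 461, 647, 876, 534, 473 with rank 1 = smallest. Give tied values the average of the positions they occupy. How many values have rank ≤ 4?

Sorted (ascending): 181, 461, 473, 522, 522, 534, 647, 876
The 2 values of 522 occupy positions 4–5 → average rank (4+5)/2 = 4.5.
Ranks ≤ 4: {1, 2, 3} → 3 values.

3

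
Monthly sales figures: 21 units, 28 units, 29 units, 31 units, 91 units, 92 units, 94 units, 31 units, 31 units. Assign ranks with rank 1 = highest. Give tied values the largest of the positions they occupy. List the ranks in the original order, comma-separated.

9, 8, 7, 6, 3, 2, 1, 6, 6

Sorted (descending): 94, 92, 91, 31, 31, 31, 29, 28, 21
The 3 values of 31 occupy positions 4–6 → each gets rank 6.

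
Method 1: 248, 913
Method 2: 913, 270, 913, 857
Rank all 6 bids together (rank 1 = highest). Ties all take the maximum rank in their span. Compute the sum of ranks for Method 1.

Sorted (descending): 913, 913, 913, 857, 270, 248
The 3 values of 913 occupy positions 1–3 → each gets rank 3.
Method 1 values → pooled ranks: 248→6, 913→3
Rank sum = 6 + 3 = 9

9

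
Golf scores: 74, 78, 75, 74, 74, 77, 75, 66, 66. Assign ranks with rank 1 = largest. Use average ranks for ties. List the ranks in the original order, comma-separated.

Sorted (descending): 78, 77, 75, 75, 74, 74, 74, 66, 66
The 2 values of 75 occupy positions 3–4 → average rank (3+4)/2 = 3.5.
The 3 values of 74 occupy positions 5–7 → average rank 6.
The 2 values of 66 occupy positions 8–9 → average rank (8+9)/2 = 8.5.

6, 1, 3.5, 6, 6, 2, 3.5, 8.5, 8.5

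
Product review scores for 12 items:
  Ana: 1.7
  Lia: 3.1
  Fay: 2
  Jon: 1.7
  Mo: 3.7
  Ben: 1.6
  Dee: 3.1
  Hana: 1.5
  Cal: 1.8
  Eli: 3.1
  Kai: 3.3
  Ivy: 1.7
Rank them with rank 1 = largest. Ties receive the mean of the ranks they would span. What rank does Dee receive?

Sorted (descending): 3.7, 3.3, 3.1, 3.1, 3.1, 2, 1.8, 1.7, 1.7, 1.7, 1.6, 1.5
The 3 values of 3.1 occupy positions 3–5 → average rank 4.
The 3 values of 1.7 occupy positions 8–10 → average rank 9.
Dee has value 3.1 → rank 4.

4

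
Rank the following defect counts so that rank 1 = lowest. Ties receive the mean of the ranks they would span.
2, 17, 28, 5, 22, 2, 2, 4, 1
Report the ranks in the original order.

Sorted (ascending): 1, 2, 2, 2, 4, 5, 17, 22, 28
The 3 values of 2 occupy positions 2–4 → average rank 3.

3, 7, 9, 6, 8, 3, 3, 5, 1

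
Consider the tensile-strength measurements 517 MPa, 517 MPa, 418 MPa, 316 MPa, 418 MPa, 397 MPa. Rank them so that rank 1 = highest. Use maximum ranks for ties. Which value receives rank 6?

Sorted (descending): 517, 517, 418, 418, 397, 316
The 2 values of 517 occupy positions 1–2 → each gets rank 2.
The 2 values of 418 occupy positions 3–4 → each gets rank 4.
Rank 6 → value 316.

316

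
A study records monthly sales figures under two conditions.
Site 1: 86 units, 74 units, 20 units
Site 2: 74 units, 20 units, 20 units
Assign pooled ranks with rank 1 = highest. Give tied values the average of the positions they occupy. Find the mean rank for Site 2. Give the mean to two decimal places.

Sorted (descending): 86, 74, 74, 20, 20, 20
The 2 values of 74 occupy positions 2–3 → average rank (2+3)/2 = 2.5.
The 3 values of 20 occupy positions 4–6 → average rank 5.
Site 2 values → pooled ranks: 74→2.5, 20→5, 20→5
Mean rank = (2.5 + 5 + 5) / 3 = 4.17

4.17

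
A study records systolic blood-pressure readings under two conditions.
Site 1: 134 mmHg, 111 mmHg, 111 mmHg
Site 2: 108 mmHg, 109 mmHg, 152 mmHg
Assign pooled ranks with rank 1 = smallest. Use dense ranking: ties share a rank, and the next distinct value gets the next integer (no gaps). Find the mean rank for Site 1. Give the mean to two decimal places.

Sorted (ascending): 108, 109, 111, 111, 134, 152
The 2 values of 111 share dense rank 3.
Remaining distinct values take the next consecutive integers.
Site 1 values → pooled ranks: 134→4, 111→3, 111→3
Mean rank = (4 + 3 + 3) / 3 = 3.33

3.33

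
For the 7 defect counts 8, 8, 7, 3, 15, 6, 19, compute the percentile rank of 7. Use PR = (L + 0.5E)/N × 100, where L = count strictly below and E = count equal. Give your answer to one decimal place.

N = 7.
Strictly below 7: 2. Equal to 7: 1.
PR = (2 + 0.5·1)/7 × 100 = 35.7

35.7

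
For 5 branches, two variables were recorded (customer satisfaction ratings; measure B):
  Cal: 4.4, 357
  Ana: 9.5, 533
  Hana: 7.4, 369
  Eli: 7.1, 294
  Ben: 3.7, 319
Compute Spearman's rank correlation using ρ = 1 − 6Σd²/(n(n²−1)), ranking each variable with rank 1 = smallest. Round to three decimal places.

0.700

Ranks of variable 1: 2, 5, 4, 3, 1
Ranks of variable 2: 3, 5, 4, 1, 2
d = r₁ − r₂: -1, 0, 0, 2, -1
d²: 1, 0, 0, 4, 1; Σd² = 6
ρ = 1 − 6·6/(5·24) = 1 − 36/120 = 0.700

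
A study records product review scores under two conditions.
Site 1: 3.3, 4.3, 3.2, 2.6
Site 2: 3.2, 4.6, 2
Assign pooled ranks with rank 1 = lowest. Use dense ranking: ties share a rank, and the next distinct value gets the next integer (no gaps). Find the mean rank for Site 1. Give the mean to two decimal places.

3.50

Sorted (ascending): 2, 2.6, 3.2, 3.2, 3.3, 4.3, 4.6
The 2 values of 3.2 share dense rank 3.
Remaining distinct values take the next consecutive integers.
Site 1 values → pooled ranks: 3.3→4, 4.3→5, 3.2→3, 2.6→2
Mean rank = (4 + 5 + 3 + 2) / 4 = 3.50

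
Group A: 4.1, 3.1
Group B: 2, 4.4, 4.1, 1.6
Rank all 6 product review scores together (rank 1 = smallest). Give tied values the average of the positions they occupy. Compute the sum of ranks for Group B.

Sorted (ascending): 1.6, 2, 3.1, 4.1, 4.1, 4.4
The 2 values of 4.1 occupy positions 4–5 → average rank (4+5)/2 = 4.5.
Group B values → pooled ranks: 2→2, 4.4→6, 4.1→4.5, 1.6→1
Rank sum = 2 + 6 + 4.5 + 1 = 13.5

13.5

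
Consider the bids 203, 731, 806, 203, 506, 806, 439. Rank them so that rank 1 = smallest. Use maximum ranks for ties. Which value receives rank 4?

Sorted (ascending): 203, 203, 439, 506, 731, 806, 806
The 2 values of 203 occupy positions 1–2 → each gets rank 2.
The 2 values of 806 occupy positions 6–7 → each gets rank 7.
Rank 4 → value 506.

506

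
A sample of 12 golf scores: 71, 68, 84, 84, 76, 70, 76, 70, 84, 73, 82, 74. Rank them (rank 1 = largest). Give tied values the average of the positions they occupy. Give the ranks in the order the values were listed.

9, 12, 2, 2, 5.5, 10.5, 5.5, 10.5, 2, 8, 4, 7

Sorted (descending): 84, 84, 84, 82, 76, 76, 74, 73, 71, 70, 70, 68
The 3 values of 84 occupy positions 1–3 → average rank 2.
The 2 values of 76 occupy positions 5–6 → average rank (5+6)/2 = 5.5.
The 2 values of 70 occupy positions 10–11 → average rank (10+11)/2 = 10.5.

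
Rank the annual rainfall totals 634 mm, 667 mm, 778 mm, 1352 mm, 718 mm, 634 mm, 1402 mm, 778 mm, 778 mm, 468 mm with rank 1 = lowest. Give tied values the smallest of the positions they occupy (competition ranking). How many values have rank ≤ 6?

Sorted (ascending): 468, 634, 634, 667, 718, 778, 778, 778, 1352, 1402
The 2 values of 634 occupy positions 2–3 → each gets rank 2.
The 3 values of 778 occupy positions 6–8 → each gets rank 6.
Ranks ≤ 6: {1, 2, 2, 4, 5, 6, 6, 6} → 8 values.

8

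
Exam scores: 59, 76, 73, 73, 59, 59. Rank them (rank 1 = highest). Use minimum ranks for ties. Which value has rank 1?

Sorted (descending): 76, 73, 73, 59, 59, 59
The 2 values of 73 occupy positions 2–3 → each gets rank 2.
The 3 values of 59 occupy positions 4–6 → each gets rank 4.
Rank 1 → value 76.

76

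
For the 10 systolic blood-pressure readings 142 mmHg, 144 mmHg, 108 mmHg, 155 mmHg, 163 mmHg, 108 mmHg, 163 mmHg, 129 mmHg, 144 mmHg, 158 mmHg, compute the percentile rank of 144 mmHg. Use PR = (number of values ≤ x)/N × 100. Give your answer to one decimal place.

60.0

N = 10.
Strictly below 144: 4. Equal to 144: 2.
PR = 6/10 × 100 = 60.0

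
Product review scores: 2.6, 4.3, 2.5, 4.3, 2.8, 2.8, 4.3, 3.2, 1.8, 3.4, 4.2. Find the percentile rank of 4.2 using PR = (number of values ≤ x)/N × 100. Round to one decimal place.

72.7

N = 11.
Strictly below 4.2: 7. Equal to 4.2: 1.
PR = 8/11 × 100 = 72.7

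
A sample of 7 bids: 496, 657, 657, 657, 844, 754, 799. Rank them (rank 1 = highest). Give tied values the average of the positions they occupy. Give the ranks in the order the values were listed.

7, 5, 5, 5, 1, 3, 2

Sorted (descending): 844, 799, 754, 657, 657, 657, 496
The 3 values of 657 occupy positions 4–6 → average rank 5.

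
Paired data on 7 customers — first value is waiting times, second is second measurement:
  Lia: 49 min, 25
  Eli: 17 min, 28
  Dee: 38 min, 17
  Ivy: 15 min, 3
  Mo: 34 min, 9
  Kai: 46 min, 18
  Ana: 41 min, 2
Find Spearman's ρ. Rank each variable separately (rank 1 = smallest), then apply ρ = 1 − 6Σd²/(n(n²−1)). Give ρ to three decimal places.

Ranks of variable 1: 7, 2, 4, 1, 3, 6, 5
Ranks of variable 2: 6, 7, 4, 2, 3, 5, 1
d = r₁ − r₂: 1, -5, 0, -1, 0, 1, 4
d²: 1, 25, 0, 1, 0, 1, 16; Σd² = 44
ρ = 1 − 6·44/(7·48) = 1 − 264/336 = 0.214

0.214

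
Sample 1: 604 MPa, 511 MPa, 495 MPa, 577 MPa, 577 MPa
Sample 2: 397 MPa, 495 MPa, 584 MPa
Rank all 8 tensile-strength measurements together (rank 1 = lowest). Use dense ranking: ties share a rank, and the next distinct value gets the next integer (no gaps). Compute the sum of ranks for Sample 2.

Sorted (ascending): 397, 495, 495, 511, 577, 577, 584, 604
The 2 values of 495 share dense rank 2.
The 2 values of 577 share dense rank 4.
Remaining distinct values take the next consecutive integers.
Sample 2 values → pooled ranks: 397→1, 495→2, 584→5
Rank sum = 1 + 2 + 5 = 8

8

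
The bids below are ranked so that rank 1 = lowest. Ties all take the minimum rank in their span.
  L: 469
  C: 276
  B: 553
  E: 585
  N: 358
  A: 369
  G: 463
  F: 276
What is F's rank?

1

Sorted (ascending): 276, 276, 358, 369, 463, 469, 553, 585
The 2 values of 276 occupy positions 1–2 → each gets rank 1.
F has value 276 → rank 1.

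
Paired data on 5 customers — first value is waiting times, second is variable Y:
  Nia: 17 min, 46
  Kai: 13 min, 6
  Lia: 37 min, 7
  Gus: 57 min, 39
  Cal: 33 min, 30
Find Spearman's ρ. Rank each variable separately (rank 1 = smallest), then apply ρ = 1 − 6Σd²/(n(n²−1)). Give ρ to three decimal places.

0.300

Ranks of variable 1: 2, 1, 4, 5, 3
Ranks of variable 2: 5, 1, 2, 4, 3
d = r₁ − r₂: -3, 0, 2, 1, 0
d²: 9, 0, 4, 1, 0; Σd² = 14
ρ = 1 − 6·14/(5·24) = 1 − 84/120 = 0.300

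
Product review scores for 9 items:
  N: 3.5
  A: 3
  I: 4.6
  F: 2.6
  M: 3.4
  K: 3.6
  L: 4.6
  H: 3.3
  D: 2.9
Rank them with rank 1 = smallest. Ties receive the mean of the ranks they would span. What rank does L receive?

Sorted (ascending): 2.6, 2.9, 3, 3.3, 3.4, 3.5, 3.6, 4.6, 4.6
The 2 values of 4.6 occupy positions 8–9 → average rank (8+9)/2 = 8.5.
L has value 4.6 → rank 8.5.

8.5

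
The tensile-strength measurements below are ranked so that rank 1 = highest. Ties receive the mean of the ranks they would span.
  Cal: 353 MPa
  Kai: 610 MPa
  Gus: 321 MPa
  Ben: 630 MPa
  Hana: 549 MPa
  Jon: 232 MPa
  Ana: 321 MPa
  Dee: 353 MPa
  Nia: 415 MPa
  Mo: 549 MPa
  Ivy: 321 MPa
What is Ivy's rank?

9

Sorted (descending): 630, 610, 549, 549, 415, 353, 353, 321, 321, 321, 232
The 2 values of 549 occupy positions 3–4 → average rank (3+4)/2 = 3.5.
The 2 values of 353 occupy positions 6–7 → average rank (6+7)/2 = 6.5.
The 3 values of 321 occupy positions 8–10 → average rank 9.
Ivy has value 321 MPa → rank 9.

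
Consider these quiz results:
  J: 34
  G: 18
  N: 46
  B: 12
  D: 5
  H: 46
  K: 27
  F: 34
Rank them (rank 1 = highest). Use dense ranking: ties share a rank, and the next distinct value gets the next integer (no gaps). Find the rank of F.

Sorted (descending): 46, 46, 34, 34, 27, 18, 12, 5
The 2 values of 46 share dense rank 1.
The 2 values of 34 share dense rank 2.
Remaining distinct values take the next consecutive integers.
F has value 34 → rank 2.

2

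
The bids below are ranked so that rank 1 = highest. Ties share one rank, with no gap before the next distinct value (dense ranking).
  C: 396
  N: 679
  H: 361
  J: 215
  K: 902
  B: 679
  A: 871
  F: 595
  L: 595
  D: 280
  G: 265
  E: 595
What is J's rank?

Sorted (descending): 902, 871, 679, 679, 595, 595, 595, 396, 361, 280, 265, 215
The 2 values of 679 share dense rank 3.
The 3 values of 595 share dense rank 4.
Remaining distinct values take the next consecutive integers.
J has value 215 → rank 9.

9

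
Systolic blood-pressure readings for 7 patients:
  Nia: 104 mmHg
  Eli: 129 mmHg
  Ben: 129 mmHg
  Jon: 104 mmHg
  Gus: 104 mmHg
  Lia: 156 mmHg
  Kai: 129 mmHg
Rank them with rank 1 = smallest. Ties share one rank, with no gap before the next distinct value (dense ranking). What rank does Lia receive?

3

Sorted (ascending): 104, 104, 104, 129, 129, 129, 156
The 3 values of 104 share dense rank 1.
The 3 values of 129 share dense rank 2.
Remaining distinct values take the next consecutive integers.
Lia has value 156 mmHg → rank 3.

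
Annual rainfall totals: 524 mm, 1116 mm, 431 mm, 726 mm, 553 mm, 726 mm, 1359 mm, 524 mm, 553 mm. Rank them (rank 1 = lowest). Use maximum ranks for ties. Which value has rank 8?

Sorted (ascending): 431, 524, 524, 553, 553, 726, 726, 1116, 1359
The 2 values of 524 occupy positions 2–3 → each gets rank 3.
The 2 values of 553 occupy positions 4–5 → each gets rank 5.
The 2 values of 726 occupy positions 6–7 → each gets rank 7.
Rank 8 → value 1116.

1116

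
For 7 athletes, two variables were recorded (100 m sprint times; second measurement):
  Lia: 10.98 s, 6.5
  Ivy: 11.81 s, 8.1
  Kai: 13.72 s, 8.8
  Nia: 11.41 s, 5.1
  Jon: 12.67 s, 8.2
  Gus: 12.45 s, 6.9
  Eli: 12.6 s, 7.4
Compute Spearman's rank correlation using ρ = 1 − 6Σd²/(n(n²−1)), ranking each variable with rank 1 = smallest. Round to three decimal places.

0.857

Ranks of variable 1: 1, 3, 7, 2, 6, 4, 5
Ranks of variable 2: 2, 5, 7, 1, 6, 3, 4
d = r₁ − r₂: -1, -2, 0, 1, 0, 1, 1
d²: 1, 4, 0, 1, 0, 1, 1; Σd² = 8
ρ = 1 − 6·8/(7·48) = 1 − 48/336 = 0.857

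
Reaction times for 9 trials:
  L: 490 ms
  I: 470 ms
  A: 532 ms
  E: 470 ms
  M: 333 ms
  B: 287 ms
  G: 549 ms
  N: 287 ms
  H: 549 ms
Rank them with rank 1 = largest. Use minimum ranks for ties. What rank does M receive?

7

Sorted (descending): 549, 549, 532, 490, 470, 470, 333, 287, 287
The 2 values of 549 occupy positions 1–2 → each gets rank 1.
The 2 values of 470 occupy positions 5–6 → each gets rank 5.
The 2 values of 287 occupy positions 8–9 → each gets rank 8.
M has value 333 ms → rank 7.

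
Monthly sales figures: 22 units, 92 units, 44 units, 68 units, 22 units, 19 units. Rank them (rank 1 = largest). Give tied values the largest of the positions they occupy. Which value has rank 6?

Sorted (descending): 92, 68, 44, 22, 22, 19
The 2 values of 22 occupy positions 4–5 → each gets rank 5.
Rank 6 → value 19.

19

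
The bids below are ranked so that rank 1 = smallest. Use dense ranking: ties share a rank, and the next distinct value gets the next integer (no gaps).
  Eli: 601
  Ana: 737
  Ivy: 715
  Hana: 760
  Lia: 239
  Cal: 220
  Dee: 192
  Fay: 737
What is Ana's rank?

Sorted (ascending): 192, 220, 239, 601, 715, 737, 737, 760
The 2 values of 737 share dense rank 6.
Remaining distinct values take the next consecutive integers.
Ana has value 737 → rank 6.

6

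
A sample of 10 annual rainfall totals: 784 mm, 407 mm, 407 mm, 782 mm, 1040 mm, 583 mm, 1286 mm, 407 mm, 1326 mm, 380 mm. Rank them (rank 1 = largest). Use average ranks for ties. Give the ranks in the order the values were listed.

Sorted (descending): 1326, 1286, 1040, 784, 782, 583, 407, 407, 407, 380
The 3 values of 407 occupy positions 7–9 → average rank 8.

4, 8, 8, 5, 3, 6, 2, 8, 1, 10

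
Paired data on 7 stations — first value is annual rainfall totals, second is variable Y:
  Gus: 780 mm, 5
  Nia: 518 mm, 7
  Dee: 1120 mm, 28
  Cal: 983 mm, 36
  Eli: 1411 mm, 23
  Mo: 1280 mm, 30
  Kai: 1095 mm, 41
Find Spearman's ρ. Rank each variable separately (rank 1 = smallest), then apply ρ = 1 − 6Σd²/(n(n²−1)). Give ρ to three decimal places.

0.321

Ranks of variable 1: 2, 1, 5, 3, 7, 6, 4
Ranks of variable 2: 1, 2, 4, 6, 3, 5, 7
d = r₁ − r₂: 1, -1, 1, -3, 4, 1, -3
d²: 1, 1, 1, 9, 16, 1, 9; Σd² = 38
ρ = 1 − 6·38/(7·48) = 1 − 228/336 = 0.321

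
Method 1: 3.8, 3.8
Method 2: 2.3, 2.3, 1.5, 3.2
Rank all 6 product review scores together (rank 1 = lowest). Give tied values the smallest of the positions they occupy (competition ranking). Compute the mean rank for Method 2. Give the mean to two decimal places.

2.25

Sorted (ascending): 1.5, 2.3, 2.3, 3.2, 3.8, 3.8
The 2 values of 2.3 occupy positions 2–3 → each gets rank 2.
The 2 values of 3.8 occupy positions 5–6 → each gets rank 5.
Method 2 values → pooled ranks: 2.3→2, 2.3→2, 1.5→1, 3.2→4
Mean rank = (2 + 2 + 1 + 4) / 4 = 2.25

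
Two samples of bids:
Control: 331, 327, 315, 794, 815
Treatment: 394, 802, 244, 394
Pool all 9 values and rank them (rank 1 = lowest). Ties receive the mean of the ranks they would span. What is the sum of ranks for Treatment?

Sorted (ascending): 244, 315, 327, 331, 394, 394, 794, 802, 815
The 2 values of 394 occupy positions 5–6 → average rank (5+6)/2 = 5.5.
Treatment values → pooled ranks: 394→5.5, 802→8, 244→1, 394→5.5
Rank sum = 5.5 + 8 + 1 + 5.5 = 20

20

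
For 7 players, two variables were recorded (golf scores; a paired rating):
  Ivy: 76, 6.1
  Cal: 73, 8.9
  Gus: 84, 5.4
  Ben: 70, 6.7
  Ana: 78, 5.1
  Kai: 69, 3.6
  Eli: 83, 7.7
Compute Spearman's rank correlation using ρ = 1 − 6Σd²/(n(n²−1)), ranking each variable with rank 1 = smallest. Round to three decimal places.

Ranks of variable 1: 4, 3, 7, 2, 5, 1, 6
Ranks of variable 2: 4, 7, 3, 5, 2, 1, 6
d = r₁ − r₂: 0, -4, 4, -3, 3, 0, 0
d²: 0, 16, 16, 9, 9, 0, 0; Σd² = 50
ρ = 1 − 6·50/(7·48) = 1 − 300/336 = 0.107

0.107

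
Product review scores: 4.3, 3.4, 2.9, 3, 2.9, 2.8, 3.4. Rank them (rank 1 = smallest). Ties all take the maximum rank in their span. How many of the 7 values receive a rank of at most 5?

Sorted (ascending): 2.8, 2.9, 2.9, 3, 3.4, 3.4, 4.3
The 2 values of 2.9 occupy positions 2–3 → each gets rank 3.
The 2 values of 3.4 occupy positions 5–6 → each gets rank 6.
Ranks ≤ 5: {1, 3, 3, 4} → 4 values.

4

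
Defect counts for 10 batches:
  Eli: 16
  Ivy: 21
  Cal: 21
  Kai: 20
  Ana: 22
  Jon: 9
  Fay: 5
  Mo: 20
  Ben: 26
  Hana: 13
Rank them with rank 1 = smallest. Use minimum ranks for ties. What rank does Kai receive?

5

Sorted (ascending): 5, 9, 13, 16, 20, 20, 21, 21, 22, 26
The 2 values of 20 occupy positions 5–6 → each gets rank 5.
The 2 values of 21 occupy positions 7–8 → each gets rank 7.
Kai has value 20 → rank 5.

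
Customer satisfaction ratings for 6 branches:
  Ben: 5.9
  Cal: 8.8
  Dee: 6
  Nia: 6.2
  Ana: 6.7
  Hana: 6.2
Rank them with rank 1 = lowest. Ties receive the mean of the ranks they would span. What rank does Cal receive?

6

Sorted (ascending): 5.9, 6, 6.2, 6.2, 6.7, 8.8
The 2 values of 6.2 occupy positions 3–4 → average rank (3+4)/2 = 3.5.
Cal has value 8.8 → rank 6.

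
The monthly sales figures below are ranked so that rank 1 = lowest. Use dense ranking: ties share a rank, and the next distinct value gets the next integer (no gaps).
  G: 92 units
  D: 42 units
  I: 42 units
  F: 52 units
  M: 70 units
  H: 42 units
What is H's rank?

1

Sorted (ascending): 42, 42, 42, 52, 70, 92
The 3 values of 42 share dense rank 1.
Remaining distinct values take the next consecutive integers.
H has value 42 units → rank 1.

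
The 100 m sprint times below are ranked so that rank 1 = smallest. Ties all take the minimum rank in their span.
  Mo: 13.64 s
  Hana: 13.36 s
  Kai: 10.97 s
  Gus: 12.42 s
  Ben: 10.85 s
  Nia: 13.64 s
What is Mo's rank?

Sorted (ascending): 10.85, 10.97, 12.42, 13.36, 13.64, 13.64
The 2 values of 13.64 occupy positions 5–6 → each gets rank 5.
Mo has value 13.64 s → rank 5.

5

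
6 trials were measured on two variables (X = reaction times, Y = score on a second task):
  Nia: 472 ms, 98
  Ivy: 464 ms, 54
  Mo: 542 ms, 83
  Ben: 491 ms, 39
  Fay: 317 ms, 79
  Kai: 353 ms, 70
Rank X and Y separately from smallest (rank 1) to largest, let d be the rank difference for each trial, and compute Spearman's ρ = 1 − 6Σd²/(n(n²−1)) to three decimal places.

0.086

Ranks of variable 1: 4, 3, 6, 5, 1, 2
Ranks of variable 2: 6, 2, 5, 1, 4, 3
d = r₁ − r₂: -2, 1, 1, 4, -3, -1
d²: 4, 1, 1, 16, 9, 1; Σd² = 32
ρ = 1 − 6·32/(6·35) = 1 − 192/210 = 0.086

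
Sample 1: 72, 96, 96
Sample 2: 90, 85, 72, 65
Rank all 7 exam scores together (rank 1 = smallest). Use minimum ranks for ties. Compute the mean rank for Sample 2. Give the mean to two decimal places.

3.00

Sorted (ascending): 65, 72, 72, 85, 90, 96, 96
The 2 values of 72 occupy positions 2–3 → each gets rank 2.
The 2 values of 96 occupy positions 6–7 → each gets rank 6.
Sample 2 values → pooled ranks: 90→5, 85→4, 72→2, 65→1
Mean rank = (5 + 4 + 2 + 1) / 4 = 3.00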